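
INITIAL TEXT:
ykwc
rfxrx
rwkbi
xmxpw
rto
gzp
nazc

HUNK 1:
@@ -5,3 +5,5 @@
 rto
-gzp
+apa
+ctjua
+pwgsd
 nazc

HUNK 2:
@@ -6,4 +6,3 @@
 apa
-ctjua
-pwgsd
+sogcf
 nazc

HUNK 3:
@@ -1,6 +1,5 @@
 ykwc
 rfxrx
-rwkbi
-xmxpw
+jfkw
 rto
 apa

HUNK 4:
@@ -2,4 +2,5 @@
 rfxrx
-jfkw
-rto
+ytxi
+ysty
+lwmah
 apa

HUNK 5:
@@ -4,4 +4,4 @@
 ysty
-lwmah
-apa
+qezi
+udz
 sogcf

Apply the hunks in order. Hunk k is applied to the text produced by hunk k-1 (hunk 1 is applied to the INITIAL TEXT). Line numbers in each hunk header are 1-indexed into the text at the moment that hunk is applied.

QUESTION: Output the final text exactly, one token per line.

Hunk 1: at line 5 remove [gzp] add [apa,ctjua,pwgsd] -> 9 lines: ykwc rfxrx rwkbi xmxpw rto apa ctjua pwgsd nazc
Hunk 2: at line 6 remove [ctjua,pwgsd] add [sogcf] -> 8 lines: ykwc rfxrx rwkbi xmxpw rto apa sogcf nazc
Hunk 3: at line 1 remove [rwkbi,xmxpw] add [jfkw] -> 7 lines: ykwc rfxrx jfkw rto apa sogcf nazc
Hunk 4: at line 2 remove [jfkw,rto] add [ytxi,ysty,lwmah] -> 8 lines: ykwc rfxrx ytxi ysty lwmah apa sogcf nazc
Hunk 5: at line 4 remove [lwmah,apa] add [qezi,udz] -> 8 lines: ykwc rfxrx ytxi ysty qezi udz sogcf nazc

Answer: ykwc
rfxrx
ytxi
ysty
qezi
udz
sogcf
nazc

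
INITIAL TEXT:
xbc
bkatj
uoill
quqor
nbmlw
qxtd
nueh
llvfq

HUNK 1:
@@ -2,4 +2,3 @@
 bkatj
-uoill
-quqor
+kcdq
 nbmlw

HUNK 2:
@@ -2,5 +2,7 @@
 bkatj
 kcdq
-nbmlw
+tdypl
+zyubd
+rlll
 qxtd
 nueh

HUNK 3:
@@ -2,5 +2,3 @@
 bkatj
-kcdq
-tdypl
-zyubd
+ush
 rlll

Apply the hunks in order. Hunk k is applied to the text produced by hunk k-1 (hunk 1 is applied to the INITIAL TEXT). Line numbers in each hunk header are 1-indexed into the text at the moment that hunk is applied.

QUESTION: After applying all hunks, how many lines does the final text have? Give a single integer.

Answer: 7

Derivation:
Hunk 1: at line 2 remove [uoill,quqor] add [kcdq] -> 7 lines: xbc bkatj kcdq nbmlw qxtd nueh llvfq
Hunk 2: at line 2 remove [nbmlw] add [tdypl,zyubd,rlll] -> 9 lines: xbc bkatj kcdq tdypl zyubd rlll qxtd nueh llvfq
Hunk 3: at line 2 remove [kcdq,tdypl,zyubd] add [ush] -> 7 lines: xbc bkatj ush rlll qxtd nueh llvfq
Final line count: 7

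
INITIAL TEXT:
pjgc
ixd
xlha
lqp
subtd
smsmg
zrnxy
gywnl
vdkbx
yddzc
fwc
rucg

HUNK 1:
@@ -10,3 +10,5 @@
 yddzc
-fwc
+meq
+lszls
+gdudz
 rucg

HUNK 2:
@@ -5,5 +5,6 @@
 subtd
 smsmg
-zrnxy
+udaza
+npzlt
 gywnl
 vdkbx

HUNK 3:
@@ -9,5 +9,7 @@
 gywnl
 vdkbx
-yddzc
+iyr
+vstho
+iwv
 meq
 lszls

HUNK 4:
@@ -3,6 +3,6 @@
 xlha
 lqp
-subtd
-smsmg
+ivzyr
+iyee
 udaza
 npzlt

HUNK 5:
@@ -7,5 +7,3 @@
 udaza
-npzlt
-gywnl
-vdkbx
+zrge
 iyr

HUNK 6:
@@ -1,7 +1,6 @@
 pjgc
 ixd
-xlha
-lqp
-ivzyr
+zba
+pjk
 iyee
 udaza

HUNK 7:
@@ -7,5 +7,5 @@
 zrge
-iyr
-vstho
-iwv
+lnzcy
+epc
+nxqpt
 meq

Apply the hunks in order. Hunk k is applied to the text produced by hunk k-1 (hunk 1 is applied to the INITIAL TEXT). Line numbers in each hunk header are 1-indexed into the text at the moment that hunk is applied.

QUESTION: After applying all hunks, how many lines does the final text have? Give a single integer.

Answer: 14

Derivation:
Hunk 1: at line 10 remove [fwc] add [meq,lszls,gdudz] -> 14 lines: pjgc ixd xlha lqp subtd smsmg zrnxy gywnl vdkbx yddzc meq lszls gdudz rucg
Hunk 2: at line 5 remove [zrnxy] add [udaza,npzlt] -> 15 lines: pjgc ixd xlha lqp subtd smsmg udaza npzlt gywnl vdkbx yddzc meq lszls gdudz rucg
Hunk 3: at line 9 remove [yddzc] add [iyr,vstho,iwv] -> 17 lines: pjgc ixd xlha lqp subtd smsmg udaza npzlt gywnl vdkbx iyr vstho iwv meq lszls gdudz rucg
Hunk 4: at line 3 remove [subtd,smsmg] add [ivzyr,iyee] -> 17 lines: pjgc ixd xlha lqp ivzyr iyee udaza npzlt gywnl vdkbx iyr vstho iwv meq lszls gdudz rucg
Hunk 5: at line 7 remove [npzlt,gywnl,vdkbx] add [zrge] -> 15 lines: pjgc ixd xlha lqp ivzyr iyee udaza zrge iyr vstho iwv meq lszls gdudz rucg
Hunk 6: at line 1 remove [xlha,lqp,ivzyr] add [zba,pjk] -> 14 lines: pjgc ixd zba pjk iyee udaza zrge iyr vstho iwv meq lszls gdudz rucg
Hunk 7: at line 7 remove [iyr,vstho,iwv] add [lnzcy,epc,nxqpt] -> 14 lines: pjgc ixd zba pjk iyee udaza zrge lnzcy epc nxqpt meq lszls gdudz rucg
Final line count: 14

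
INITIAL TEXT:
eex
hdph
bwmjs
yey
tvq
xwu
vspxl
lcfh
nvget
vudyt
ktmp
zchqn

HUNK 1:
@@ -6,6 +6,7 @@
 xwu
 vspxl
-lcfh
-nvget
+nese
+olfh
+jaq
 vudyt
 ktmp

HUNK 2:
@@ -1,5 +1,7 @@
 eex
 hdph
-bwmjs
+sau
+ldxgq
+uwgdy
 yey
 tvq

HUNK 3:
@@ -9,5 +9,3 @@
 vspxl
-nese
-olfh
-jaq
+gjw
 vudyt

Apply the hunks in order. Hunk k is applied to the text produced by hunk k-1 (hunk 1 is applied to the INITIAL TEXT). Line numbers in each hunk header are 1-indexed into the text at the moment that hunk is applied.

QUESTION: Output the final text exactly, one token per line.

Hunk 1: at line 6 remove [lcfh,nvget] add [nese,olfh,jaq] -> 13 lines: eex hdph bwmjs yey tvq xwu vspxl nese olfh jaq vudyt ktmp zchqn
Hunk 2: at line 1 remove [bwmjs] add [sau,ldxgq,uwgdy] -> 15 lines: eex hdph sau ldxgq uwgdy yey tvq xwu vspxl nese olfh jaq vudyt ktmp zchqn
Hunk 3: at line 9 remove [nese,olfh,jaq] add [gjw] -> 13 lines: eex hdph sau ldxgq uwgdy yey tvq xwu vspxl gjw vudyt ktmp zchqn

Answer: eex
hdph
sau
ldxgq
uwgdy
yey
tvq
xwu
vspxl
gjw
vudyt
ktmp
zchqn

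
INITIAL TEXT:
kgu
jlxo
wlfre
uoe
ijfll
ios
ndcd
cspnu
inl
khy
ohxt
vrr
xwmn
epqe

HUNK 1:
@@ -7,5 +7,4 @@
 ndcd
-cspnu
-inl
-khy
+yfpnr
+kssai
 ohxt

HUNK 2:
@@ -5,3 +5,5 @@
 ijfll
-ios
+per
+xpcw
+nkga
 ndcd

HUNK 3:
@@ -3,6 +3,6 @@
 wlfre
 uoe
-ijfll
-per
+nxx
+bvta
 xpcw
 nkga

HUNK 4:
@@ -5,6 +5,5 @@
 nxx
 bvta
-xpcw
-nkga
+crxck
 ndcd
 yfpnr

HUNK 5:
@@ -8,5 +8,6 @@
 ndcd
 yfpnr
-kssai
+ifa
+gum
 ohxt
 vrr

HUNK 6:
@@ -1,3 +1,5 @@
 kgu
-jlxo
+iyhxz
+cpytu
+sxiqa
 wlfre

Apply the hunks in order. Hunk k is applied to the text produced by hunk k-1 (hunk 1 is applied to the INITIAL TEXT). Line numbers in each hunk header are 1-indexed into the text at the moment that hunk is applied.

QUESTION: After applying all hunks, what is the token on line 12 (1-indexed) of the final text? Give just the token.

Answer: ifa

Derivation:
Hunk 1: at line 7 remove [cspnu,inl,khy] add [yfpnr,kssai] -> 13 lines: kgu jlxo wlfre uoe ijfll ios ndcd yfpnr kssai ohxt vrr xwmn epqe
Hunk 2: at line 5 remove [ios] add [per,xpcw,nkga] -> 15 lines: kgu jlxo wlfre uoe ijfll per xpcw nkga ndcd yfpnr kssai ohxt vrr xwmn epqe
Hunk 3: at line 3 remove [ijfll,per] add [nxx,bvta] -> 15 lines: kgu jlxo wlfre uoe nxx bvta xpcw nkga ndcd yfpnr kssai ohxt vrr xwmn epqe
Hunk 4: at line 5 remove [xpcw,nkga] add [crxck] -> 14 lines: kgu jlxo wlfre uoe nxx bvta crxck ndcd yfpnr kssai ohxt vrr xwmn epqe
Hunk 5: at line 8 remove [kssai] add [ifa,gum] -> 15 lines: kgu jlxo wlfre uoe nxx bvta crxck ndcd yfpnr ifa gum ohxt vrr xwmn epqe
Hunk 6: at line 1 remove [jlxo] add [iyhxz,cpytu,sxiqa] -> 17 lines: kgu iyhxz cpytu sxiqa wlfre uoe nxx bvta crxck ndcd yfpnr ifa gum ohxt vrr xwmn epqe
Final line 12: ifa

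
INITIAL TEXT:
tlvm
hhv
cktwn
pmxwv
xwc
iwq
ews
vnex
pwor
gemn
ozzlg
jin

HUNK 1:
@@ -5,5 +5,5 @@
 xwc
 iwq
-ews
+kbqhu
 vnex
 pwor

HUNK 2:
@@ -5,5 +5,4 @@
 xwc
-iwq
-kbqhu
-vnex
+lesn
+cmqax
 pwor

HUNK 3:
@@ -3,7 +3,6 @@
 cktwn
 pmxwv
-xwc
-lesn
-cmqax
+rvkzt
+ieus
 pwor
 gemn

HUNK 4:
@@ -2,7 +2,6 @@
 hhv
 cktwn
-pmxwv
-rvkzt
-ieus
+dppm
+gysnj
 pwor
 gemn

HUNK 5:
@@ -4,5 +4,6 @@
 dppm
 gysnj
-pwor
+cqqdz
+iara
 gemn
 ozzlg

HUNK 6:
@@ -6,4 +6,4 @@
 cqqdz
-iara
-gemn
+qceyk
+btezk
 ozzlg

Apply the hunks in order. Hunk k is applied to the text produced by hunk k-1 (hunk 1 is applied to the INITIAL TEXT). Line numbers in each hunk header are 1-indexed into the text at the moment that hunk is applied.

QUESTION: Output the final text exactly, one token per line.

Answer: tlvm
hhv
cktwn
dppm
gysnj
cqqdz
qceyk
btezk
ozzlg
jin

Derivation:
Hunk 1: at line 5 remove [ews] add [kbqhu] -> 12 lines: tlvm hhv cktwn pmxwv xwc iwq kbqhu vnex pwor gemn ozzlg jin
Hunk 2: at line 5 remove [iwq,kbqhu,vnex] add [lesn,cmqax] -> 11 lines: tlvm hhv cktwn pmxwv xwc lesn cmqax pwor gemn ozzlg jin
Hunk 3: at line 3 remove [xwc,lesn,cmqax] add [rvkzt,ieus] -> 10 lines: tlvm hhv cktwn pmxwv rvkzt ieus pwor gemn ozzlg jin
Hunk 4: at line 2 remove [pmxwv,rvkzt,ieus] add [dppm,gysnj] -> 9 lines: tlvm hhv cktwn dppm gysnj pwor gemn ozzlg jin
Hunk 5: at line 4 remove [pwor] add [cqqdz,iara] -> 10 lines: tlvm hhv cktwn dppm gysnj cqqdz iara gemn ozzlg jin
Hunk 6: at line 6 remove [iara,gemn] add [qceyk,btezk] -> 10 lines: tlvm hhv cktwn dppm gysnj cqqdz qceyk btezk ozzlg jin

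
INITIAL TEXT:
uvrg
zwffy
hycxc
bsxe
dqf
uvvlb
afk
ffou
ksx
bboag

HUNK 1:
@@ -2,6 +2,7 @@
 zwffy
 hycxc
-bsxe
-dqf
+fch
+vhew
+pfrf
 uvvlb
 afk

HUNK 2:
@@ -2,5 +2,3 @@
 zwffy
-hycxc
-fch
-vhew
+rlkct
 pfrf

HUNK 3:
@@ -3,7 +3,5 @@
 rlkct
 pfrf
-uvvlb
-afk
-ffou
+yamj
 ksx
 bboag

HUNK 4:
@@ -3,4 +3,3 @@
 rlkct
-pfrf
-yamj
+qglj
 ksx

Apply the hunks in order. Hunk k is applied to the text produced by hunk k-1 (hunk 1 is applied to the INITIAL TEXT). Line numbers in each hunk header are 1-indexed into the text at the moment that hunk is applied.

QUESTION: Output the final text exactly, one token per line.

Hunk 1: at line 2 remove [bsxe,dqf] add [fch,vhew,pfrf] -> 11 lines: uvrg zwffy hycxc fch vhew pfrf uvvlb afk ffou ksx bboag
Hunk 2: at line 2 remove [hycxc,fch,vhew] add [rlkct] -> 9 lines: uvrg zwffy rlkct pfrf uvvlb afk ffou ksx bboag
Hunk 3: at line 3 remove [uvvlb,afk,ffou] add [yamj] -> 7 lines: uvrg zwffy rlkct pfrf yamj ksx bboag
Hunk 4: at line 3 remove [pfrf,yamj] add [qglj] -> 6 lines: uvrg zwffy rlkct qglj ksx bboag

Answer: uvrg
zwffy
rlkct
qglj
ksx
bboag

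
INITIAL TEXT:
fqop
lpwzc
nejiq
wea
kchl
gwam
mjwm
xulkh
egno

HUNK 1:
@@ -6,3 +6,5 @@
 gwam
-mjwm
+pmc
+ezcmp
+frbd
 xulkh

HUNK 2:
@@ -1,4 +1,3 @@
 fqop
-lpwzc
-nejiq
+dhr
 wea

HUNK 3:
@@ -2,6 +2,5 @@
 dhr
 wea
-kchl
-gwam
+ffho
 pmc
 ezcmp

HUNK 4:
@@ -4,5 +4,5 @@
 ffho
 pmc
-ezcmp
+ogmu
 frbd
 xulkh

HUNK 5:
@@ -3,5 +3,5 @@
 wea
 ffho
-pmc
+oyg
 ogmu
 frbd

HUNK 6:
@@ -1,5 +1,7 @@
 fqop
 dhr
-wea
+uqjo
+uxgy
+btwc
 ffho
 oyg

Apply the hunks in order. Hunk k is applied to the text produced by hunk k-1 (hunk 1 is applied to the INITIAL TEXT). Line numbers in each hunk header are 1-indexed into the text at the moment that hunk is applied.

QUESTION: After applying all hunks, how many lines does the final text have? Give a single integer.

Hunk 1: at line 6 remove [mjwm] add [pmc,ezcmp,frbd] -> 11 lines: fqop lpwzc nejiq wea kchl gwam pmc ezcmp frbd xulkh egno
Hunk 2: at line 1 remove [lpwzc,nejiq] add [dhr] -> 10 lines: fqop dhr wea kchl gwam pmc ezcmp frbd xulkh egno
Hunk 3: at line 2 remove [kchl,gwam] add [ffho] -> 9 lines: fqop dhr wea ffho pmc ezcmp frbd xulkh egno
Hunk 4: at line 4 remove [ezcmp] add [ogmu] -> 9 lines: fqop dhr wea ffho pmc ogmu frbd xulkh egno
Hunk 5: at line 3 remove [pmc] add [oyg] -> 9 lines: fqop dhr wea ffho oyg ogmu frbd xulkh egno
Hunk 6: at line 1 remove [wea] add [uqjo,uxgy,btwc] -> 11 lines: fqop dhr uqjo uxgy btwc ffho oyg ogmu frbd xulkh egno
Final line count: 11

Answer: 11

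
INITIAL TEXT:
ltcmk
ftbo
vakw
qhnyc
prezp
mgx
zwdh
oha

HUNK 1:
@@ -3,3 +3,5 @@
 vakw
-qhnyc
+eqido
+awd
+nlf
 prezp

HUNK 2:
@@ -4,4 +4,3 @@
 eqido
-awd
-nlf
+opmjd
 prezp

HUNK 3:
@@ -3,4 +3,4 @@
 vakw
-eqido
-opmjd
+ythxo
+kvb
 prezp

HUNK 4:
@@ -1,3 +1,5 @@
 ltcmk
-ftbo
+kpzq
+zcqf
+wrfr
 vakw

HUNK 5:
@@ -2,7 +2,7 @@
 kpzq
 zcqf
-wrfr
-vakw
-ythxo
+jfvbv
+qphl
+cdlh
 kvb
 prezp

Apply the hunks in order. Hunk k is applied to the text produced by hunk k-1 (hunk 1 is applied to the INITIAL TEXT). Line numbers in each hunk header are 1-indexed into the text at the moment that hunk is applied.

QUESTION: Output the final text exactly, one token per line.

Hunk 1: at line 3 remove [qhnyc] add [eqido,awd,nlf] -> 10 lines: ltcmk ftbo vakw eqido awd nlf prezp mgx zwdh oha
Hunk 2: at line 4 remove [awd,nlf] add [opmjd] -> 9 lines: ltcmk ftbo vakw eqido opmjd prezp mgx zwdh oha
Hunk 3: at line 3 remove [eqido,opmjd] add [ythxo,kvb] -> 9 lines: ltcmk ftbo vakw ythxo kvb prezp mgx zwdh oha
Hunk 4: at line 1 remove [ftbo] add [kpzq,zcqf,wrfr] -> 11 lines: ltcmk kpzq zcqf wrfr vakw ythxo kvb prezp mgx zwdh oha
Hunk 5: at line 2 remove [wrfr,vakw,ythxo] add [jfvbv,qphl,cdlh] -> 11 lines: ltcmk kpzq zcqf jfvbv qphl cdlh kvb prezp mgx zwdh oha

Answer: ltcmk
kpzq
zcqf
jfvbv
qphl
cdlh
kvb
prezp
mgx
zwdh
oha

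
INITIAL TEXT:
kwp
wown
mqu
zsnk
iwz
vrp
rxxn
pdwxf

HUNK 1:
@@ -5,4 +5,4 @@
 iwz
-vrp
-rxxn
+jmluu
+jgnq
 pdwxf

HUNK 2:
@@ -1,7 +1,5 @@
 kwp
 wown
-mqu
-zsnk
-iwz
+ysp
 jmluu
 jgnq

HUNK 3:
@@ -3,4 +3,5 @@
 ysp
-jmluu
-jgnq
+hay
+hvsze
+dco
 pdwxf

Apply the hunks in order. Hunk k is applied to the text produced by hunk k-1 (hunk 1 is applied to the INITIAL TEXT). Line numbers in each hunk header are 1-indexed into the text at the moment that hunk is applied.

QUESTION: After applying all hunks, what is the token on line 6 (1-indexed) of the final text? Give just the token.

Hunk 1: at line 5 remove [vrp,rxxn] add [jmluu,jgnq] -> 8 lines: kwp wown mqu zsnk iwz jmluu jgnq pdwxf
Hunk 2: at line 1 remove [mqu,zsnk,iwz] add [ysp] -> 6 lines: kwp wown ysp jmluu jgnq pdwxf
Hunk 3: at line 3 remove [jmluu,jgnq] add [hay,hvsze,dco] -> 7 lines: kwp wown ysp hay hvsze dco pdwxf
Final line 6: dco

Answer: dco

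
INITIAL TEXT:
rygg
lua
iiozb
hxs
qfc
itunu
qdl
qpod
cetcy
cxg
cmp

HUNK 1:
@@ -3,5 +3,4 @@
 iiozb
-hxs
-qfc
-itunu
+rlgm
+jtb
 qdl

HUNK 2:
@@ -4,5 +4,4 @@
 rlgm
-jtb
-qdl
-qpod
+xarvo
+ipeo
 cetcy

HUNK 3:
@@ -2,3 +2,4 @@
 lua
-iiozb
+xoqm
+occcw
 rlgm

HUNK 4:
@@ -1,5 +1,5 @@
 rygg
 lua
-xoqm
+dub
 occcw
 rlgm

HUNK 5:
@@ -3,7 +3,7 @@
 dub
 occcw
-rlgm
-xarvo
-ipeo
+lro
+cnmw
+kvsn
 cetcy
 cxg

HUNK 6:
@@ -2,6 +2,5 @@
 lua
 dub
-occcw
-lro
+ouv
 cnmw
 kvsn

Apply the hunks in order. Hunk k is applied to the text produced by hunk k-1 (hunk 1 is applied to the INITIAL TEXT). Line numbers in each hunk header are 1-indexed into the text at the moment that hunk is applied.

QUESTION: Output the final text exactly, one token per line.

Hunk 1: at line 3 remove [hxs,qfc,itunu] add [rlgm,jtb] -> 10 lines: rygg lua iiozb rlgm jtb qdl qpod cetcy cxg cmp
Hunk 2: at line 4 remove [jtb,qdl,qpod] add [xarvo,ipeo] -> 9 lines: rygg lua iiozb rlgm xarvo ipeo cetcy cxg cmp
Hunk 3: at line 2 remove [iiozb] add [xoqm,occcw] -> 10 lines: rygg lua xoqm occcw rlgm xarvo ipeo cetcy cxg cmp
Hunk 4: at line 1 remove [xoqm] add [dub] -> 10 lines: rygg lua dub occcw rlgm xarvo ipeo cetcy cxg cmp
Hunk 5: at line 3 remove [rlgm,xarvo,ipeo] add [lro,cnmw,kvsn] -> 10 lines: rygg lua dub occcw lro cnmw kvsn cetcy cxg cmp
Hunk 6: at line 2 remove [occcw,lro] add [ouv] -> 9 lines: rygg lua dub ouv cnmw kvsn cetcy cxg cmp

Answer: rygg
lua
dub
ouv
cnmw
kvsn
cetcy
cxg
cmp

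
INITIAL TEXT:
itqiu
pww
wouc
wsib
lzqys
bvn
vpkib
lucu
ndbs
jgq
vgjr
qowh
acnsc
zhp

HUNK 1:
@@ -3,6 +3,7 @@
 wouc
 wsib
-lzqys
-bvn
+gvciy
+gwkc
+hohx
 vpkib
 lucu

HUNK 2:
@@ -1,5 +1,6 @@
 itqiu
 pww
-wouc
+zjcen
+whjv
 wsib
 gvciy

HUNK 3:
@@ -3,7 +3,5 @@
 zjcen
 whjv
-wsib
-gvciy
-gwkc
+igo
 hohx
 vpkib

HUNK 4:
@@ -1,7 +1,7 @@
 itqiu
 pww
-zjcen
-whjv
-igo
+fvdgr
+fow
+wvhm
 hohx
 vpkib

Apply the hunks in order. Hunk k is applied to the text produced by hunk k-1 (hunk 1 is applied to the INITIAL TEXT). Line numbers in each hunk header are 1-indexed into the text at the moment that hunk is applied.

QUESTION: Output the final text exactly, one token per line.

Hunk 1: at line 3 remove [lzqys,bvn] add [gvciy,gwkc,hohx] -> 15 lines: itqiu pww wouc wsib gvciy gwkc hohx vpkib lucu ndbs jgq vgjr qowh acnsc zhp
Hunk 2: at line 1 remove [wouc] add [zjcen,whjv] -> 16 lines: itqiu pww zjcen whjv wsib gvciy gwkc hohx vpkib lucu ndbs jgq vgjr qowh acnsc zhp
Hunk 3: at line 3 remove [wsib,gvciy,gwkc] add [igo] -> 14 lines: itqiu pww zjcen whjv igo hohx vpkib lucu ndbs jgq vgjr qowh acnsc zhp
Hunk 4: at line 1 remove [zjcen,whjv,igo] add [fvdgr,fow,wvhm] -> 14 lines: itqiu pww fvdgr fow wvhm hohx vpkib lucu ndbs jgq vgjr qowh acnsc zhp

Answer: itqiu
pww
fvdgr
fow
wvhm
hohx
vpkib
lucu
ndbs
jgq
vgjr
qowh
acnsc
zhp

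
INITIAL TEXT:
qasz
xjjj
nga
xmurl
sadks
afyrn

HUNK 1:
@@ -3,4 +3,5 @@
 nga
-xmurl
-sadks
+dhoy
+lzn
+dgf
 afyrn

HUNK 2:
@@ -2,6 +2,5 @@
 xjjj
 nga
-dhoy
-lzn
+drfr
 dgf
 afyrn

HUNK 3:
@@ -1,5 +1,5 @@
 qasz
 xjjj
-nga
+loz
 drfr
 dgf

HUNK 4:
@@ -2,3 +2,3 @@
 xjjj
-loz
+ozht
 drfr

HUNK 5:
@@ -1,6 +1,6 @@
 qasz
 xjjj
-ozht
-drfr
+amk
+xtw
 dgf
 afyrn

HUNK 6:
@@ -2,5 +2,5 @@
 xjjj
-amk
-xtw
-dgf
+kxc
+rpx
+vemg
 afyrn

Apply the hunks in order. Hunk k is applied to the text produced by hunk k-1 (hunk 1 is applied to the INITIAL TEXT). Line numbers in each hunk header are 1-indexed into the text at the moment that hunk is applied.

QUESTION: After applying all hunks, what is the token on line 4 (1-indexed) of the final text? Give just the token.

Answer: rpx

Derivation:
Hunk 1: at line 3 remove [xmurl,sadks] add [dhoy,lzn,dgf] -> 7 lines: qasz xjjj nga dhoy lzn dgf afyrn
Hunk 2: at line 2 remove [dhoy,lzn] add [drfr] -> 6 lines: qasz xjjj nga drfr dgf afyrn
Hunk 3: at line 1 remove [nga] add [loz] -> 6 lines: qasz xjjj loz drfr dgf afyrn
Hunk 4: at line 2 remove [loz] add [ozht] -> 6 lines: qasz xjjj ozht drfr dgf afyrn
Hunk 5: at line 1 remove [ozht,drfr] add [amk,xtw] -> 6 lines: qasz xjjj amk xtw dgf afyrn
Hunk 6: at line 2 remove [amk,xtw,dgf] add [kxc,rpx,vemg] -> 6 lines: qasz xjjj kxc rpx vemg afyrn
Final line 4: rpx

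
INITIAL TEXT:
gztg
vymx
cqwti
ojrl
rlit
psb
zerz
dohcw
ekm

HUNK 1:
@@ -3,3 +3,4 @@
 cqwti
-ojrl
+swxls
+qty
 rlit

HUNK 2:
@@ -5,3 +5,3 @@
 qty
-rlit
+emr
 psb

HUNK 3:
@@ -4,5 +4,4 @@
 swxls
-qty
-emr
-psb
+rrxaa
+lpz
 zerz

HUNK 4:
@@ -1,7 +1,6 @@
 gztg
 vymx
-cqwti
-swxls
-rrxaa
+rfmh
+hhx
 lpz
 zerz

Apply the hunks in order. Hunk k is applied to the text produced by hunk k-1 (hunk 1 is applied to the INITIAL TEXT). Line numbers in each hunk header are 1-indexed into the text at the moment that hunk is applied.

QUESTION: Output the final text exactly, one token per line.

Answer: gztg
vymx
rfmh
hhx
lpz
zerz
dohcw
ekm

Derivation:
Hunk 1: at line 3 remove [ojrl] add [swxls,qty] -> 10 lines: gztg vymx cqwti swxls qty rlit psb zerz dohcw ekm
Hunk 2: at line 5 remove [rlit] add [emr] -> 10 lines: gztg vymx cqwti swxls qty emr psb zerz dohcw ekm
Hunk 3: at line 4 remove [qty,emr,psb] add [rrxaa,lpz] -> 9 lines: gztg vymx cqwti swxls rrxaa lpz zerz dohcw ekm
Hunk 4: at line 1 remove [cqwti,swxls,rrxaa] add [rfmh,hhx] -> 8 lines: gztg vymx rfmh hhx lpz zerz dohcw ekm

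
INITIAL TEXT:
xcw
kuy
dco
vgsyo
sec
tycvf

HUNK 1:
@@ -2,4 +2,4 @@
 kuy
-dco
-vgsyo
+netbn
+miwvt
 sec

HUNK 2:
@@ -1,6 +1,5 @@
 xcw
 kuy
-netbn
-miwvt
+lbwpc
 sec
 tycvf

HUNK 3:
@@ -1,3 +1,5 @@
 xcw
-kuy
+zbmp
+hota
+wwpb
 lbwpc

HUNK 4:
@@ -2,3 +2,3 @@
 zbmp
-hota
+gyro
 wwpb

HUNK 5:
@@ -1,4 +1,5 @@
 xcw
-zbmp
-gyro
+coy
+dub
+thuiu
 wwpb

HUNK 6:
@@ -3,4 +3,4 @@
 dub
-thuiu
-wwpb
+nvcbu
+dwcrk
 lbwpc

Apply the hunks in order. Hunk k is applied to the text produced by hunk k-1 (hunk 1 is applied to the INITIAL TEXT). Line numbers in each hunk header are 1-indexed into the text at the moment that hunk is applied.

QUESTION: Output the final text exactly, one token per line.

Hunk 1: at line 2 remove [dco,vgsyo] add [netbn,miwvt] -> 6 lines: xcw kuy netbn miwvt sec tycvf
Hunk 2: at line 1 remove [netbn,miwvt] add [lbwpc] -> 5 lines: xcw kuy lbwpc sec tycvf
Hunk 3: at line 1 remove [kuy] add [zbmp,hota,wwpb] -> 7 lines: xcw zbmp hota wwpb lbwpc sec tycvf
Hunk 4: at line 2 remove [hota] add [gyro] -> 7 lines: xcw zbmp gyro wwpb lbwpc sec tycvf
Hunk 5: at line 1 remove [zbmp,gyro] add [coy,dub,thuiu] -> 8 lines: xcw coy dub thuiu wwpb lbwpc sec tycvf
Hunk 6: at line 3 remove [thuiu,wwpb] add [nvcbu,dwcrk] -> 8 lines: xcw coy dub nvcbu dwcrk lbwpc sec tycvf

Answer: xcw
coy
dub
nvcbu
dwcrk
lbwpc
sec
tycvf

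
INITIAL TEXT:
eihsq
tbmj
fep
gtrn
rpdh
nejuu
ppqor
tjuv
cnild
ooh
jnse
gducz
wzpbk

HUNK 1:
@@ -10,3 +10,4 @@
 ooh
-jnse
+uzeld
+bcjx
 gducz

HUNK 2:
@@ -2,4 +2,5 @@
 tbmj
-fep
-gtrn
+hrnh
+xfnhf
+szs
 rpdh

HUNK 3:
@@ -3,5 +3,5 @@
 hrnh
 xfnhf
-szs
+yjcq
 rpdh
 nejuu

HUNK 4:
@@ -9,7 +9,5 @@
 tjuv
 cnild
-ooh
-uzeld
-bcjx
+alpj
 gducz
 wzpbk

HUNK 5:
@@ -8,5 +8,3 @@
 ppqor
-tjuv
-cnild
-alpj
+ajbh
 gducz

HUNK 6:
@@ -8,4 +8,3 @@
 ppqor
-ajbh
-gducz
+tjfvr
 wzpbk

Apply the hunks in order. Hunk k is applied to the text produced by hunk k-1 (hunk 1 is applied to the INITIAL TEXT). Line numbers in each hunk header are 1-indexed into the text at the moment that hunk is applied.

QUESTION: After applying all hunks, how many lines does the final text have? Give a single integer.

Hunk 1: at line 10 remove [jnse] add [uzeld,bcjx] -> 14 lines: eihsq tbmj fep gtrn rpdh nejuu ppqor tjuv cnild ooh uzeld bcjx gducz wzpbk
Hunk 2: at line 2 remove [fep,gtrn] add [hrnh,xfnhf,szs] -> 15 lines: eihsq tbmj hrnh xfnhf szs rpdh nejuu ppqor tjuv cnild ooh uzeld bcjx gducz wzpbk
Hunk 3: at line 3 remove [szs] add [yjcq] -> 15 lines: eihsq tbmj hrnh xfnhf yjcq rpdh nejuu ppqor tjuv cnild ooh uzeld bcjx gducz wzpbk
Hunk 4: at line 9 remove [ooh,uzeld,bcjx] add [alpj] -> 13 lines: eihsq tbmj hrnh xfnhf yjcq rpdh nejuu ppqor tjuv cnild alpj gducz wzpbk
Hunk 5: at line 8 remove [tjuv,cnild,alpj] add [ajbh] -> 11 lines: eihsq tbmj hrnh xfnhf yjcq rpdh nejuu ppqor ajbh gducz wzpbk
Hunk 6: at line 8 remove [ajbh,gducz] add [tjfvr] -> 10 lines: eihsq tbmj hrnh xfnhf yjcq rpdh nejuu ppqor tjfvr wzpbk
Final line count: 10

Answer: 10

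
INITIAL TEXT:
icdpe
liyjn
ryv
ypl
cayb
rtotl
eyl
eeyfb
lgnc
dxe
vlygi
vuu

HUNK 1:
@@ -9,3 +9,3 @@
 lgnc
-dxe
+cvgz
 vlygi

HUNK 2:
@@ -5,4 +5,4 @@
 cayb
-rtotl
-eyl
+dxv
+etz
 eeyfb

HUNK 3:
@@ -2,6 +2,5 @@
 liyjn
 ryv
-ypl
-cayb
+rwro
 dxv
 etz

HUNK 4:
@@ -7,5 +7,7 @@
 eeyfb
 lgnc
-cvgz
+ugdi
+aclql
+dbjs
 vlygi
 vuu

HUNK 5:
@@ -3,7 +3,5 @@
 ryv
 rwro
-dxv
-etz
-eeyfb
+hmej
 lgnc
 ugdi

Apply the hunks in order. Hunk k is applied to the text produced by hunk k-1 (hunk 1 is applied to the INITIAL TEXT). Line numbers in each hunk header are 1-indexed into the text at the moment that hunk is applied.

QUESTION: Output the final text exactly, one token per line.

Hunk 1: at line 9 remove [dxe] add [cvgz] -> 12 lines: icdpe liyjn ryv ypl cayb rtotl eyl eeyfb lgnc cvgz vlygi vuu
Hunk 2: at line 5 remove [rtotl,eyl] add [dxv,etz] -> 12 lines: icdpe liyjn ryv ypl cayb dxv etz eeyfb lgnc cvgz vlygi vuu
Hunk 3: at line 2 remove [ypl,cayb] add [rwro] -> 11 lines: icdpe liyjn ryv rwro dxv etz eeyfb lgnc cvgz vlygi vuu
Hunk 4: at line 7 remove [cvgz] add [ugdi,aclql,dbjs] -> 13 lines: icdpe liyjn ryv rwro dxv etz eeyfb lgnc ugdi aclql dbjs vlygi vuu
Hunk 5: at line 3 remove [dxv,etz,eeyfb] add [hmej] -> 11 lines: icdpe liyjn ryv rwro hmej lgnc ugdi aclql dbjs vlygi vuu

Answer: icdpe
liyjn
ryv
rwro
hmej
lgnc
ugdi
aclql
dbjs
vlygi
vuu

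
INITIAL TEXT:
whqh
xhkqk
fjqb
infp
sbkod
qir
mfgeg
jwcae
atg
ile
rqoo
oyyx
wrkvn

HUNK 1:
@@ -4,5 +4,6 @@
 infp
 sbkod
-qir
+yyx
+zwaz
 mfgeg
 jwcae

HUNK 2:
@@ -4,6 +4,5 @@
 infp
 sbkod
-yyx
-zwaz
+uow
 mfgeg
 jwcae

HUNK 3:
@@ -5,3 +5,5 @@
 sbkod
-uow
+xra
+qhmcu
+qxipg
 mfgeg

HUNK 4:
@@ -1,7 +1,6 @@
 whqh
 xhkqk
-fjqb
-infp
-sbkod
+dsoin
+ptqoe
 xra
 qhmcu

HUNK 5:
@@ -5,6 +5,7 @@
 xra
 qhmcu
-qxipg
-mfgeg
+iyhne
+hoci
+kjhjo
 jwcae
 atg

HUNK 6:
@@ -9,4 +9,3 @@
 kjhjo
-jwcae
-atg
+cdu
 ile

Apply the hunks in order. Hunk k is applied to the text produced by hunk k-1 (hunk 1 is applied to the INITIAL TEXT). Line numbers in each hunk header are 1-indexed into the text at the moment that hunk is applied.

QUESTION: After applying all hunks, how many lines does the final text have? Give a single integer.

Hunk 1: at line 4 remove [qir] add [yyx,zwaz] -> 14 lines: whqh xhkqk fjqb infp sbkod yyx zwaz mfgeg jwcae atg ile rqoo oyyx wrkvn
Hunk 2: at line 4 remove [yyx,zwaz] add [uow] -> 13 lines: whqh xhkqk fjqb infp sbkod uow mfgeg jwcae atg ile rqoo oyyx wrkvn
Hunk 3: at line 5 remove [uow] add [xra,qhmcu,qxipg] -> 15 lines: whqh xhkqk fjqb infp sbkod xra qhmcu qxipg mfgeg jwcae atg ile rqoo oyyx wrkvn
Hunk 4: at line 1 remove [fjqb,infp,sbkod] add [dsoin,ptqoe] -> 14 lines: whqh xhkqk dsoin ptqoe xra qhmcu qxipg mfgeg jwcae atg ile rqoo oyyx wrkvn
Hunk 5: at line 5 remove [qxipg,mfgeg] add [iyhne,hoci,kjhjo] -> 15 lines: whqh xhkqk dsoin ptqoe xra qhmcu iyhne hoci kjhjo jwcae atg ile rqoo oyyx wrkvn
Hunk 6: at line 9 remove [jwcae,atg] add [cdu] -> 14 lines: whqh xhkqk dsoin ptqoe xra qhmcu iyhne hoci kjhjo cdu ile rqoo oyyx wrkvn
Final line count: 14

Answer: 14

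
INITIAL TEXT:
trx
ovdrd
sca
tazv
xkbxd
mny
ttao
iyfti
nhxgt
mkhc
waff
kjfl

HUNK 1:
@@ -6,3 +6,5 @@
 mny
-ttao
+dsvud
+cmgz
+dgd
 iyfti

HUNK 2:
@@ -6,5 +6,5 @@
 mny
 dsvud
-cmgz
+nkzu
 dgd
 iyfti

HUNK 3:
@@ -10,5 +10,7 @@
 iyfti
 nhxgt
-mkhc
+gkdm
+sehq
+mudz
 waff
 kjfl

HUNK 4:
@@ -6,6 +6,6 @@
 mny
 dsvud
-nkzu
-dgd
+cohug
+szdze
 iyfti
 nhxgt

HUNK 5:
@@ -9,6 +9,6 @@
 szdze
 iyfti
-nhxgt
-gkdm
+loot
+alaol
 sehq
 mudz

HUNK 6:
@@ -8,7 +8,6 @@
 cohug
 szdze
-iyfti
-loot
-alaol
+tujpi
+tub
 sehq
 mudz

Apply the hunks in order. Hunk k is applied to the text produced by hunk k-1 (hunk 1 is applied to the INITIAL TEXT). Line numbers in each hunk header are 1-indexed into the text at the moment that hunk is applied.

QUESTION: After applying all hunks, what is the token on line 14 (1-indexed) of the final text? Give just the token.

Answer: waff

Derivation:
Hunk 1: at line 6 remove [ttao] add [dsvud,cmgz,dgd] -> 14 lines: trx ovdrd sca tazv xkbxd mny dsvud cmgz dgd iyfti nhxgt mkhc waff kjfl
Hunk 2: at line 6 remove [cmgz] add [nkzu] -> 14 lines: trx ovdrd sca tazv xkbxd mny dsvud nkzu dgd iyfti nhxgt mkhc waff kjfl
Hunk 3: at line 10 remove [mkhc] add [gkdm,sehq,mudz] -> 16 lines: trx ovdrd sca tazv xkbxd mny dsvud nkzu dgd iyfti nhxgt gkdm sehq mudz waff kjfl
Hunk 4: at line 6 remove [nkzu,dgd] add [cohug,szdze] -> 16 lines: trx ovdrd sca tazv xkbxd mny dsvud cohug szdze iyfti nhxgt gkdm sehq mudz waff kjfl
Hunk 5: at line 9 remove [nhxgt,gkdm] add [loot,alaol] -> 16 lines: trx ovdrd sca tazv xkbxd mny dsvud cohug szdze iyfti loot alaol sehq mudz waff kjfl
Hunk 6: at line 8 remove [iyfti,loot,alaol] add [tujpi,tub] -> 15 lines: trx ovdrd sca tazv xkbxd mny dsvud cohug szdze tujpi tub sehq mudz waff kjfl
Final line 14: waff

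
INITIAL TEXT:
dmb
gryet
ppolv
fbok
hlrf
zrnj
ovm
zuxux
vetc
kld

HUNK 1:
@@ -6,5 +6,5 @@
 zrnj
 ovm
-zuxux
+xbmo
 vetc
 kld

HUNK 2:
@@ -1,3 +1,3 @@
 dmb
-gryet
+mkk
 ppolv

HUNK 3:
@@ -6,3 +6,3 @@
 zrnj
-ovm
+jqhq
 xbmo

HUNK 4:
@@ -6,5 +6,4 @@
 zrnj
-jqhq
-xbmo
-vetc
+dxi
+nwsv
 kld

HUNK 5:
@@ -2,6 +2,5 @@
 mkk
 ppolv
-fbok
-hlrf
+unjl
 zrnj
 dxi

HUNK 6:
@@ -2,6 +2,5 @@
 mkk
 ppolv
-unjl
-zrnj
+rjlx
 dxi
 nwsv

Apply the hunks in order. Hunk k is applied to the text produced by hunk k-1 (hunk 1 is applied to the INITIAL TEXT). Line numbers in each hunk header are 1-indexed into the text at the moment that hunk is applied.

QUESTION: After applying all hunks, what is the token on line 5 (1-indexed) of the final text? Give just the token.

Answer: dxi

Derivation:
Hunk 1: at line 6 remove [zuxux] add [xbmo] -> 10 lines: dmb gryet ppolv fbok hlrf zrnj ovm xbmo vetc kld
Hunk 2: at line 1 remove [gryet] add [mkk] -> 10 lines: dmb mkk ppolv fbok hlrf zrnj ovm xbmo vetc kld
Hunk 3: at line 6 remove [ovm] add [jqhq] -> 10 lines: dmb mkk ppolv fbok hlrf zrnj jqhq xbmo vetc kld
Hunk 4: at line 6 remove [jqhq,xbmo,vetc] add [dxi,nwsv] -> 9 lines: dmb mkk ppolv fbok hlrf zrnj dxi nwsv kld
Hunk 5: at line 2 remove [fbok,hlrf] add [unjl] -> 8 lines: dmb mkk ppolv unjl zrnj dxi nwsv kld
Hunk 6: at line 2 remove [unjl,zrnj] add [rjlx] -> 7 lines: dmb mkk ppolv rjlx dxi nwsv kld
Final line 5: dxi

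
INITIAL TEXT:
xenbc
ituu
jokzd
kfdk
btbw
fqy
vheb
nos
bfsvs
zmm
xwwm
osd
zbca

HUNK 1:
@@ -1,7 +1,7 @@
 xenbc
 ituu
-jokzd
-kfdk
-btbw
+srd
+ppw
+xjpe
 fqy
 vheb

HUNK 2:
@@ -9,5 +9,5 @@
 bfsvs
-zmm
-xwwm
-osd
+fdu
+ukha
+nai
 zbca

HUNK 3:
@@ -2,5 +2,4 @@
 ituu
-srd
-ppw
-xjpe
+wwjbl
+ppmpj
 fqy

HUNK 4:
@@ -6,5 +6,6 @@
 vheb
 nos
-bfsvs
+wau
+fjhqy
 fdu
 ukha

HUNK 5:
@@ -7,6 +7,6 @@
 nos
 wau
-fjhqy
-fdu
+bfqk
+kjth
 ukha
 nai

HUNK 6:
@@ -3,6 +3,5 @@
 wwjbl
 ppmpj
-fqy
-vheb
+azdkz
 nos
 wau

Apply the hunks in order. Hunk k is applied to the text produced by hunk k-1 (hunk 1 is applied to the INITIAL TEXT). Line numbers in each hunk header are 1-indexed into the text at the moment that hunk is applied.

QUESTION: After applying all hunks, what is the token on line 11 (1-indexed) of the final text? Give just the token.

Answer: nai

Derivation:
Hunk 1: at line 1 remove [jokzd,kfdk,btbw] add [srd,ppw,xjpe] -> 13 lines: xenbc ituu srd ppw xjpe fqy vheb nos bfsvs zmm xwwm osd zbca
Hunk 2: at line 9 remove [zmm,xwwm,osd] add [fdu,ukha,nai] -> 13 lines: xenbc ituu srd ppw xjpe fqy vheb nos bfsvs fdu ukha nai zbca
Hunk 3: at line 2 remove [srd,ppw,xjpe] add [wwjbl,ppmpj] -> 12 lines: xenbc ituu wwjbl ppmpj fqy vheb nos bfsvs fdu ukha nai zbca
Hunk 4: at line 6 remove [bfsvs] add [wau,fjhqy] -> 13 lines: xenbc ituu wwjbl ppmpj fqy vheb nos wau fjhqy fdu ukha nai zbca
Hunk 5: at line 7 remove [fjhqy,fdu] add [bfqk,kjth] -> 13 lines: xenbc ituu wwjbl ppmpj fqy vheb nos wau bfqk kjth ukha nai zbca
Hunk 6: at line 3 remove [fqy,vheb] add [azdkz] -> 12 lines: xenbc ituu wwjbl ppmpj azdkz nos wau bfqk kjth ukha nai zbca
Final line 11: nai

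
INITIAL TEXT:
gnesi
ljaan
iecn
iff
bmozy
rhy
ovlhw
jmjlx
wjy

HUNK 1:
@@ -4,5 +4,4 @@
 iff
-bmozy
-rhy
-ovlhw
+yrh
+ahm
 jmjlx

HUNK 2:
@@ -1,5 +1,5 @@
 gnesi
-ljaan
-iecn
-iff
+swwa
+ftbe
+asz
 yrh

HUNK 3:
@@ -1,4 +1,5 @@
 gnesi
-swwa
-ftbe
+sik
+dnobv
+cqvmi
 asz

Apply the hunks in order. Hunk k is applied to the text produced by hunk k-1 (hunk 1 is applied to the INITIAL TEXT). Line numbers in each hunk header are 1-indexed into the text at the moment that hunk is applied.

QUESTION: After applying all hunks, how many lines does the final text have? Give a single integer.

Hunk 1: at line 4 remove [bmozy,rhy,ovlhw] add [yrh,ahm] -> 8 lines: gnesi ljaan iecn iff yrh ahm jmjlx wjy
Hunk 2: at line 1 remove [ljaan,iecn,iff] add [swwa,ftbe,asz] -> 8 lines: gnesi swwa ftbe asz yrh ahm jmjlx wjy
Hunk 3: at line 1 remove [swwa,ftbe] add [sik,dnobv,cqvmi] -> 9 lines: gnesi sik dnobv cqvmi asz yrh ahm jmjlx wjy
Final line count: 9

Answer: 9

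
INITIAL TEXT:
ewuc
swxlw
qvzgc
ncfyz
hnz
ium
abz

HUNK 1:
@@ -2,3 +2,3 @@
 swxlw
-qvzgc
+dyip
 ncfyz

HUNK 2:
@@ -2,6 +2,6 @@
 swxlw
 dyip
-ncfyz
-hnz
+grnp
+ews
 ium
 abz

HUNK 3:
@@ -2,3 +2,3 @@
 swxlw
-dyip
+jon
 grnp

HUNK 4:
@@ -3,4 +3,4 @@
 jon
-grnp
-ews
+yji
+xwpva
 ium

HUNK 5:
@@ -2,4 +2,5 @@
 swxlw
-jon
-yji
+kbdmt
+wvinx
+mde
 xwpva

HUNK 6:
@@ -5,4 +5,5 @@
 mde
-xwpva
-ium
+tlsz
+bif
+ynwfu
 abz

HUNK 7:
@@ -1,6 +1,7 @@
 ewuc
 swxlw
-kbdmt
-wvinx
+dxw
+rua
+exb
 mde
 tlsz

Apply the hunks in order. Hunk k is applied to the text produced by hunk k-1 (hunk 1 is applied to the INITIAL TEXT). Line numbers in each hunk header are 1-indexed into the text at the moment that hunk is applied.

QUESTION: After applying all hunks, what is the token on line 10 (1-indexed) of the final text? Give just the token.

Answer: abz

Derivation:
Hunk 1: at line 2 remove [qvzgc] add [dyip] -> 7 lines: ewuc swxlw dyip ncfyz hnz ium abz
Hunk 2: at line 2 remove [ncfyz,hnz] add [grnp,ews] -> 7 lines: ewuc swxlw dyip grnp ews ium abz
Hunk 3: at line 2 remove [dyip] add [jon] -> 7 lines: ewuc swxlw jon grnp ews ium abz
Hunk 4: at line 3 remove [grnp,ews] add [yji,xwpva] -> 7 lines: ewuc swxlw jon yji xwpva ium abz
Hunk 5: at line 2 remove [jon,yji] add [kbdmt,wvinx,mde] -> 8 lines: ewuc swxlw kbdmt wvinx mde xwpva ium abz
Hunk 6: at line 5 remove [xwpva,ium] add [tlsz,bif,ynwfu] -> 9 lines: ewuc swxlw kbdmt wvinx mde tlsz bif ynwfu abz
Hunk 7: at line 1 remove [kbdmt,wvinx] add [dxw,rua,exb] -> 10 lines: ewuc swxlw dxw rua exb mde tlsz bif ynwfu abz
Final line 10: abz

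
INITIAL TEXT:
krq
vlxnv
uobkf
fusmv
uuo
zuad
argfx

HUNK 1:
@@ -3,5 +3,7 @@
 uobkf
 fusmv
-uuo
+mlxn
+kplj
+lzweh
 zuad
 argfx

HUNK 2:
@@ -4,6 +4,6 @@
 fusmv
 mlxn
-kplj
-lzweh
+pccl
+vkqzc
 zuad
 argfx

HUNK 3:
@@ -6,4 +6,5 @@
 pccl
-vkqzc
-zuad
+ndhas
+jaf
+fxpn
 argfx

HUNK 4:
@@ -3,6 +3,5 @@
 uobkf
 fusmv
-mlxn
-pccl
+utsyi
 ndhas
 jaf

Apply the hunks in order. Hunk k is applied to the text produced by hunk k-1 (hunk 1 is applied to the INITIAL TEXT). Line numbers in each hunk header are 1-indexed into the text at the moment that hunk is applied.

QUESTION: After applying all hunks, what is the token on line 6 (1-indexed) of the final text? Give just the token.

Hunk 1: at line 3 remove [uuo] add [mlxn,kplj,lzweh] -> 9 lines: krq vlxnv uobkf fusmv mlxn kplj lzweh zuad argfx
Hunk 2: at line 4 remove [kplj,lzweh] add [pccl,vkqzc] -> 9 lines: krq vlxnv uobkf fusmv mlxn pccl vkqzc zuad argfx
Hunk 3: at line 6 remove [vkqzc,zuad] add [ndhas,jaf,fxpn] -> 10 lines: krq vlxnv uobkf fusmv mlxn pccl ndhas jaf fxpn argfx
Hunk 4: at line 3 remove [mlxn,pccl] add [utsyi] -> 9 lines: krq vlxnv uobkf fusmv utsyi ndhas jaf fxpn argfx
Final line 6: ndhas

Answer: ndhas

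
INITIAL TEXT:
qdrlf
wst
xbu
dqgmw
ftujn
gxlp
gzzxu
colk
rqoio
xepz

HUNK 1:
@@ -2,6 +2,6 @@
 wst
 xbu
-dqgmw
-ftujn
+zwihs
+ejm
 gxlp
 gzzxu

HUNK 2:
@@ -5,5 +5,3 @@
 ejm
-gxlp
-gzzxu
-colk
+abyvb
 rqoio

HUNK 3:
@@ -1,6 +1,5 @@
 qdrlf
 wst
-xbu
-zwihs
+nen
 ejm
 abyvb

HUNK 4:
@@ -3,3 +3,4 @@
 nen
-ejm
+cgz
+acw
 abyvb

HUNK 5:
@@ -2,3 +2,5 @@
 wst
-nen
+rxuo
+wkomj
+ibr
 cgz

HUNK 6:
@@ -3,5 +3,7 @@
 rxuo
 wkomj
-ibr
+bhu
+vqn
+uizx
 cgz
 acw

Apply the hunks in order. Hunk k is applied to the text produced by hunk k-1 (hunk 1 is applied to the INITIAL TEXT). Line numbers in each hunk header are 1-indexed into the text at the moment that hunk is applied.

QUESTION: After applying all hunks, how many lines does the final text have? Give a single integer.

Hunk 1: at line 2 remove [dqgmw,ftujn] add [zwihs,ejm] -> 10 lines: qdrlf wst xbu zwihs ejm gxlp gzzxu colk rqoio xepz
Hunk 2: at line 5 remove [gxlp,gzzxu,colk] add [abyvb] -> 8 lines: qdrlf wst xbu zwihs ejm abyvb rqoio xepz
Hunk 3: at line 1 remove [xbu,zwihs] add [nen] -> 7 lines: qdrlf wst nen ejm abyvb rqoio xepz
Hunk 4: at line 3 remove [ejm] add [cgz,acw] -> 8 lines: qdrlf wst nen cgz acw abyvb rqoio xepz
Hunk 5: at line 2 remove [nen] add [rxuo,wkomj,ibr] -> 10 lines: qdrlf wst rxuo wkomj ibr cgz acw abyvb rqoio xepz
Hunk 6: at line 3 remove [ibr] add [bhu,vqn,uizx] -> 12 lines: qdrlf wst rxuo wkomj bhu vqn uizx cgz acw abyvb rqoio xepz
Final line count: 12

Answer: 12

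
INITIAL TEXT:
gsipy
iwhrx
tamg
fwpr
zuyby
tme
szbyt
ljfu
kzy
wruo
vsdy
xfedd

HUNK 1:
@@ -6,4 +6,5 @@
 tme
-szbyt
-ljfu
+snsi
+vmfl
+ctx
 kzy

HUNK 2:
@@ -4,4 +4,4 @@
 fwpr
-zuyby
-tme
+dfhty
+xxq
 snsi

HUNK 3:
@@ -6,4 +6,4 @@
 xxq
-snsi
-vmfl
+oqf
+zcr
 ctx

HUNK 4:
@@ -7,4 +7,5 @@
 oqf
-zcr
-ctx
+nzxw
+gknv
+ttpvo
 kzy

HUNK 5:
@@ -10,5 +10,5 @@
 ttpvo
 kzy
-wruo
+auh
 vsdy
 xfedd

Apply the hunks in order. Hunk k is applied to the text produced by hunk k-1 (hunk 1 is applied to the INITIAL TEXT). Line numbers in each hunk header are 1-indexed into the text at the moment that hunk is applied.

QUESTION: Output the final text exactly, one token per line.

Hunk 1: at line 6 remove [szbyt,ljfu] add [snsi,vmfl,ctx] -> 13 lines: gsipy iwhrx tamg fwpr zuyby tme snsi vmfl ctx kzy wruo vsdy xfedd
Hunk 2: at line 4 remove [zuyby,tme] add [dfhty,xxq] -> 13 lines: gsipy iwhrx tamg fwpr dfhty xxq snsi vmfl ctx kzy wruo vsdy xfedd
Hunk 3: at line 6 remove [snsi,vmfl] add [oqf,zcr] -> 13 lines: gsipy iwhrx tamg fwpr dfhty xxq oqf zcr ctx kzy wruo vsdy xfedd
Hunk 4: at line 7 remove [zcr,ctx] add [nzxw,gknv,ttpvo] -> 14 lines: gsipy iwhrx tamg fwpr dfhty xxq oqf nzxw gknv ttpvo kzy wruo vsdy xfedd
Hunk 5: at line 10 remove [wruo] add [auh] -> 14 lines: gsipy iwhrx tamg fwpr dfhty xxq oqf nzxw gknv ttpvo kzy auh vsdy xfedd

Answer: gsipy
iwhrx
tamg
fwpr
dfhty
xxq
oqf
nzxw
gknv
ttpvo
kzy
auh
vsdy
xfedd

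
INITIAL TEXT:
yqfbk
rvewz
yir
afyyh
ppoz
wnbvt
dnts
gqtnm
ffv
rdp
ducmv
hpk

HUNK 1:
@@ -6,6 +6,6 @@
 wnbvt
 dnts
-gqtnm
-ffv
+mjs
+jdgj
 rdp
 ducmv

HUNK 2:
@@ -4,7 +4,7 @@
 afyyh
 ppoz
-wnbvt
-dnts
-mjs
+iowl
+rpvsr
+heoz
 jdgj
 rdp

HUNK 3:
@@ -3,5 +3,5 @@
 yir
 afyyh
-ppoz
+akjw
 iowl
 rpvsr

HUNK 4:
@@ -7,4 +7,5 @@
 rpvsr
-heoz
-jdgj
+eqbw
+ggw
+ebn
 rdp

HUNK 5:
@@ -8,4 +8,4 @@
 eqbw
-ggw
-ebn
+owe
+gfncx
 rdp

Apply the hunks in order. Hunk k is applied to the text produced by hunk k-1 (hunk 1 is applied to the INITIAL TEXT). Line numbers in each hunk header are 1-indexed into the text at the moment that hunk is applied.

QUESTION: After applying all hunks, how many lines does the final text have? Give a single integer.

Answer: 13

Derivation:
Hunk 1: at line 6 remove [gqtnm,ffv] add [mjs,jdgj] -> 12 lines: yqfbk rvewz yir afyyh ppoz wnbvt dnts mjs jdgj rdp ducmv hpk
Hunk 2: at line 4 remove [wnbvt,dnts,mjs] add [iowl,rpvsr,heoz] -> 12 lines: yqfbk rvewz yir afyyh ppoz iowl rpvsr heoz jdgj rdp ducmv hpk
Hunk 3: at line 3 remove [ppoz] add [akjw] -> 12 lines: yqfbk rvewz yir afyyh akjw iowl rpvsr heoz jdgj rdp ducmv hpk
Hunk 4: at line 7 remove [heoz,jdgj] add [eqbw,ggw,ebn] -> 13 lines: yqfbk rvewz yir afyyh akjw iowl rpvsr eqbw ggw ebn rdp ducmv hpk
Hunk 5: at line 8 remove [ggw,ebn] add [owe,gfncx] -> 13 lines: yqfbk rvewz yir afyyh akjw iowl rpvsr eqbw owe gfncx rdp ducmv hpk
Final line count: 13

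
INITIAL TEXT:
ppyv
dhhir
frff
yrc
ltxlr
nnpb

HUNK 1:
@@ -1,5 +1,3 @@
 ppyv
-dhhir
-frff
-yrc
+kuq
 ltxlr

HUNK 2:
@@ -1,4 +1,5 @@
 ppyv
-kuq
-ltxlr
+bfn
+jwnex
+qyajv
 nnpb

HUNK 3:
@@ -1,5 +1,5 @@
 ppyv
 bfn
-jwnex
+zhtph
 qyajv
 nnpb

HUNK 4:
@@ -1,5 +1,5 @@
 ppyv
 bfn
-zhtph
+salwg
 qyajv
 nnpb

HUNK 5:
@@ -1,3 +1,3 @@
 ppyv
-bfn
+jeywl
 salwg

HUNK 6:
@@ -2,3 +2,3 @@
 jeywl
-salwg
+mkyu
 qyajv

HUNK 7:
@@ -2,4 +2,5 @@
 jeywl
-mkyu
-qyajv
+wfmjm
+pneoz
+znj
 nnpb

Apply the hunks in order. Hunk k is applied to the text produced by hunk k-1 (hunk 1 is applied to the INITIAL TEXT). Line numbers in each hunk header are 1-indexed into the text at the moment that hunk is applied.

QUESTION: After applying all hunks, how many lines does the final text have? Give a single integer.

Answer: 6

Derivation:
Hunk 1: at line 1 remove [dhhir,frff,yrc] add [kuq] -> 4 lines: ppyv kuq ltxlr nnpb
Hunk 2: at line 1 remove [kuq,ltxlr] add [bfn,jwnex,qyajv] -> 5 lines: ppyv bfn jwnex qyajv nnpb
Hunk 3: at line 1 remove [jwnex] add [zhtph] -> 5 lines: ppyv bfn zhtph qyajv nnpb
Hunk 4: at line 1 remove [zhtph] add [salwg] -> 5 lines: ppyv bfn salwg qyajv nnpb
Hunk 5: at line 1 remove [bfn] add [jeywl] -> 5 lines: ppyv jeywl salwg qyajv nnpb
Hunk 6: at line 2 remove [salwg] add [mkyu] -> 5 lines: ppyv jeywl mkyu qyajv nnpb
Hunk 7: at line 2 remove [mkyu,qyajv] add [wfmjm,pneoz,znj] -> 6 lines: ppyv jeywl wfmjm pneoz znj nnpb
Final line count: 6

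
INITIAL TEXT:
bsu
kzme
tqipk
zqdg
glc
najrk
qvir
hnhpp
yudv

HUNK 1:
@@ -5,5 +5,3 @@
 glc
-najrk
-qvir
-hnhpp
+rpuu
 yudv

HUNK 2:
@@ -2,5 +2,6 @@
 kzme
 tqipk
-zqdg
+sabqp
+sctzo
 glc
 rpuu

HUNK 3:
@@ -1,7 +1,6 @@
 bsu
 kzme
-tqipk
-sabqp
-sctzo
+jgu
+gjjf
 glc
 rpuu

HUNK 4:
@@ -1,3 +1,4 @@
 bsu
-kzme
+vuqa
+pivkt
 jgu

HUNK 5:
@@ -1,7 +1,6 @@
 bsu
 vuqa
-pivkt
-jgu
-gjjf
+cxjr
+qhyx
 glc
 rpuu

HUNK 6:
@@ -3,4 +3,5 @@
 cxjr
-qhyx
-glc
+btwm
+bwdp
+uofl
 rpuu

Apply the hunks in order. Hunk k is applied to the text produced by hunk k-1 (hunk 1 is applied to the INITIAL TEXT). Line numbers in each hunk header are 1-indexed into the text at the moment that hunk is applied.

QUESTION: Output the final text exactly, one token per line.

Hunk 1: at line 5 remove [najrk,qvir,hnhpp] add [rpuu] -> 7 lines: bsu kzme tqipk zqdg glc rpuu yudv
Hunk 2: at line 2 remove [zqdg] add [sabqp,sctzo] -> 8 lines: bsu kzme tqipk sabqp sctzo glc rpuu yudv
Hunk 3: at line 1 remove [tqipk,sabqp,sctzo] add [jgu,gjjf] -> 7 lines: bsu kzme jgu gjjf glc rpuu yudv
Hunk 4: at line 1 remove [kzme] add [vuqa,pivkt] -> 8 lines: bsu vuqa pivkt jgu gjjf glc rpuu yudv
Hunk 5: at line 1 remove [pivkt,jgu,gjjf] add [cxjr,qhyx] -> 7 lines: bsu vuqa cxjr qhyx glc rpuu yudv
Hunk 6: at line 3 remove [qhyx,glc] add [btwm,bwdp,uofl] -> 8 lines: bsu vuqa cxjr btwm bwdp uofl rpuu yudv

Answer: bsu
vuqa
cxjr
btwm
bwdp
uofl
rpuu
yudv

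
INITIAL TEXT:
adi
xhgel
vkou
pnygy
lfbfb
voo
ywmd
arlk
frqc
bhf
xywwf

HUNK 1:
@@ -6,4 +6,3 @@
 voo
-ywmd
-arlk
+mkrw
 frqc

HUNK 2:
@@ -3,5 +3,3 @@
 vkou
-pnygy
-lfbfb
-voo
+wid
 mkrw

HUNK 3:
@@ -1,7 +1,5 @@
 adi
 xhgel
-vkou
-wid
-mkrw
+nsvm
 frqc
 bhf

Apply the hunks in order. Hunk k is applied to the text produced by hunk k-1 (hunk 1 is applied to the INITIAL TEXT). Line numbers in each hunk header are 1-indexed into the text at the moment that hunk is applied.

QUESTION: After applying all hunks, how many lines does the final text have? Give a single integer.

Hunk 1: at line 6 remove [ywmd,arlk] add [mkrw] -> 10 lines: adi xhgel vkou pnygy lfbfb voo mkrw frqc bhf xywwf
Hunk 2: at line 3 remove [pnygy,lfbfb,voo] add [wid] -> 8 lines: adi xhgel vkou wid mkrw frqc bhf xywwf
Hunk 3: at line 1 remove [vkou,wid,mkrw] add [nsvm] -> 6 lines: adi xhgel nsvm frqc bhf xywwf
Final line count: 6

Answer: 6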